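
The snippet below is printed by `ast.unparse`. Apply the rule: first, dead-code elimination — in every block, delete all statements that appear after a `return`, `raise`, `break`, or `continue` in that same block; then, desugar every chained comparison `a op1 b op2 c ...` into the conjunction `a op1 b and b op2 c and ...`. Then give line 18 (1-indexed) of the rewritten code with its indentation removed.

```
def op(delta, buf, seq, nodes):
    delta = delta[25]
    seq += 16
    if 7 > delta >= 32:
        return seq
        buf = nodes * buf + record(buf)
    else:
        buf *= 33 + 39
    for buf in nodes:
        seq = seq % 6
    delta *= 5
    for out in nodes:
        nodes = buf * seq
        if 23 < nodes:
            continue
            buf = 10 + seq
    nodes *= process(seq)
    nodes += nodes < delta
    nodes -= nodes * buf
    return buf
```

Transformed code:
def op(delta, buf, seq, nodes):
    delta = delta[25]
    seq += 16
    if 7 > delta and delta >= 32:
        return seq
    else:
        buf *= 33 + 39
    for buf in nodes:
        seq = seq % 6
    delta *= 5
    for out in nodes:
        nodes = buf * seq
        if 23 < nodes:
            continue
    nodes *= process(seq)
    nodes += nodes < delta
    nodes -= nodes * buf
    return buf

return buf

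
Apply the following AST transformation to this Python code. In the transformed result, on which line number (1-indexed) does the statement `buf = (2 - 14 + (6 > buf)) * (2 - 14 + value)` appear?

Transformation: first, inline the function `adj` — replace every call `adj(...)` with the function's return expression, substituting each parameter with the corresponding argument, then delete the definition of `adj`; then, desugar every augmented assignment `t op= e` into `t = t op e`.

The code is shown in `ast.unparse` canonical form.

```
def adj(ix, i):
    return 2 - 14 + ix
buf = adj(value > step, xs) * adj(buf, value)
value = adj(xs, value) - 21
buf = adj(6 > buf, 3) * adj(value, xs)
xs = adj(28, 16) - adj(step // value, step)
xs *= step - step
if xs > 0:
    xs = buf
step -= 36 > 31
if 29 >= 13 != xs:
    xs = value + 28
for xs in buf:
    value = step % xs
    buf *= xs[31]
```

3

Transformed code:
buf = (2 - 14 + (value > step)) * (2 - 14 + buf)
value = 2 - 14 + xs - 21
buf = (2 - 14 + (6 > buf)) * (2 - 14 + value)
xs = 2 - 14 + 28 - (2 - 14 + step // value)
xs = xs * (step - step)
if xs > 0:
    xs = buf
step = step - (36 > 31)
if 29 >= 13 != xs:
    xs = value + 28
for xs in buf:
    value = step % xs
    buf = buf * xs[31]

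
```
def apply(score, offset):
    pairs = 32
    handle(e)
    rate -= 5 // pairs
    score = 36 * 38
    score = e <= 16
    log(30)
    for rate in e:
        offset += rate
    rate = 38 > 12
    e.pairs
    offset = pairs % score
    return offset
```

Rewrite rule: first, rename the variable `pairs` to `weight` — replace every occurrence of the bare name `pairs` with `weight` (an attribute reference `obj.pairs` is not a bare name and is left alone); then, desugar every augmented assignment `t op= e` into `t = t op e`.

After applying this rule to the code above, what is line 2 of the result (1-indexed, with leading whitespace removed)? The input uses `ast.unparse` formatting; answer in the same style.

Transformed code:
def apply(score, offset):
    weight = 32
    handle(e)
    rate = rate - 5 // weight
    score = 36 * 38
    score = e <= 16
    log(30)
    for rate in e:
        offset = offset + rate
    rate = 38 > 12
    e.pairs
    offset = weight % score
    return offset

weight = 32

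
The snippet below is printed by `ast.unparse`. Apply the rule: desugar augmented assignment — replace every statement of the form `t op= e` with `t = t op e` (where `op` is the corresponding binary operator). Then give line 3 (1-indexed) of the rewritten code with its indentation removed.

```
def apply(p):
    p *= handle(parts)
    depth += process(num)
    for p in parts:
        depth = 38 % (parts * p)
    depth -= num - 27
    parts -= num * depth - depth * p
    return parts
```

depth = depth + process(num)

Transformed code:
def apply(p):
    p = p * handle(parts)
    depth = depth + process(num)
    for p in parts:
        depth = 38 % (parts * p)
    depth = depth - (num - 27)
    parts = parts - (num * depth - depth * p)
    return parts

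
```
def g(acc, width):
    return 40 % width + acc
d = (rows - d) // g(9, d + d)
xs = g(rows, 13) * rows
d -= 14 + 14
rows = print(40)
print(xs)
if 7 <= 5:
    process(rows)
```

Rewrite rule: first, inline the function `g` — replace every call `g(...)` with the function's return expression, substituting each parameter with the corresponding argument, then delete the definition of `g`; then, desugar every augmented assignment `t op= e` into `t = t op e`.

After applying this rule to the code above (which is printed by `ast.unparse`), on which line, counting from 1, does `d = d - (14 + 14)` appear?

3

Transformed code:
d = (rows - d) // (40 % (d + d) + 9)
xs = (40 % 13 + rows) * rows
d = d - (14 + 14)
rows = print(40)
print(xs)
if 7 <= 5:
    process(rows)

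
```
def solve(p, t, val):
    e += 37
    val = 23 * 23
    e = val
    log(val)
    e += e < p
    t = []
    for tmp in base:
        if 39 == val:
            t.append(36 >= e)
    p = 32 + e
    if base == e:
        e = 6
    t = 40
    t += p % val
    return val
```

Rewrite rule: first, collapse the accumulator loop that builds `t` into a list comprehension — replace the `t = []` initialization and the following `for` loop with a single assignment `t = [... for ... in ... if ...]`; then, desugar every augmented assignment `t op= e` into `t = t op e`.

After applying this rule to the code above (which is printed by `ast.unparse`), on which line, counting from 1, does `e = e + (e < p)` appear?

Transformed code:
def solve(p, t, val):
    e = e + 37
    val = 23 * 23
    e = val
    log(val)
    e = e + (e < p)
    t = [36 >= e for tmp in base if 39 == val]
    p = 32 + e
    if base == e:
        e = 6
    t = 40
    t = t + p % val
    return val

6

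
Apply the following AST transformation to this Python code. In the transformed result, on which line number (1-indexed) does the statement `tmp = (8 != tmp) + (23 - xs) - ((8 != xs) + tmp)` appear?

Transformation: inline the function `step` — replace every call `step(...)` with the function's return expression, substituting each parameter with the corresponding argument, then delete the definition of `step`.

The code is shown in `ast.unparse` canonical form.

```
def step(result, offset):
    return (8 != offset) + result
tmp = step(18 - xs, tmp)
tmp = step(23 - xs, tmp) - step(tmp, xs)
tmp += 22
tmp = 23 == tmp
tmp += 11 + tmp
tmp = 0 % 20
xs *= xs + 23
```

2

Transformed code:
tmp = (8 != tmp) + (18 - xs)
tmp = (8 != tmp) + (23 - xs) - ((8 != xs) + tmp)
tmp += 22
tmp = 23 == tmp
tmp += 11 + tmp
tmp = 0 % 20
xs *= xs + 23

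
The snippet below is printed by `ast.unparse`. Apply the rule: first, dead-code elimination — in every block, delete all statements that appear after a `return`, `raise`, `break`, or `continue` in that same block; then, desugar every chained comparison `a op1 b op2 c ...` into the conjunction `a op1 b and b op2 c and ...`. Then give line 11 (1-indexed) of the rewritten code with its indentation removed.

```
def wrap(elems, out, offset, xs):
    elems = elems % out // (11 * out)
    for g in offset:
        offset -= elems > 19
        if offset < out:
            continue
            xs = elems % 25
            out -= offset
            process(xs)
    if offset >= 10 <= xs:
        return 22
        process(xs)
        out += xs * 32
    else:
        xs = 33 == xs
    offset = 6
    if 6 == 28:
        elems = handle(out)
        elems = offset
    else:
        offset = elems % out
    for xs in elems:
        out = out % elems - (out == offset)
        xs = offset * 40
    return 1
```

Transformed code:
def wrap(elems, out, offset, xs):
    elems = elems % out // (11 * out)
    for g in offset:
        offset -= elems > 19
        if offset < out:
            continue
    if offset >= 10 and 10 <= xs:
        return 22
    else:
        xs = 33 == xs
    offset = 6
    if 6 == 28:
        elems = handle(out)
        elems = offset
    else:
        offset = elems % out
    for xs in elems:
        out = out % elems - (out == offset)
        xs = offset * 40
    return 1

offset = 6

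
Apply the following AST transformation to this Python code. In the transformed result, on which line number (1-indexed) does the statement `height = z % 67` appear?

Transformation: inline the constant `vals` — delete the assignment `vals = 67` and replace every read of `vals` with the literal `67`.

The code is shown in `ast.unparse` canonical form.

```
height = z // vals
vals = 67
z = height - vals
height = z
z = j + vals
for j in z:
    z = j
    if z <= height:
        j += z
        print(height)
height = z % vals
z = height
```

10

Transformed code:
height = z // 67
z = height - 67
height = z
z = j + 67
for j in z:
    z = j
    if z <= height:
        j += z
        print(height)
height = z % 67
z = height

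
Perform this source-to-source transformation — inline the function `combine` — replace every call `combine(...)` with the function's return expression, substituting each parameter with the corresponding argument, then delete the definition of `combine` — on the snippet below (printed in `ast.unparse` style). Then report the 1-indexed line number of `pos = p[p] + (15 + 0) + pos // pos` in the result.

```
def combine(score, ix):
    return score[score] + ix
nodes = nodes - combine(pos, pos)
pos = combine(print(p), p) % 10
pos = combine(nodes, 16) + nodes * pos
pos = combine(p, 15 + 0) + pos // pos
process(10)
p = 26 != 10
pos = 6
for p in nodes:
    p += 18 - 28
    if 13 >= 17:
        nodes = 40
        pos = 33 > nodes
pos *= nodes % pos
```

4

Transformed code:
nodes = nodes - (pos[pos] + pos)
pos = (print(p)[print(p)] + p) % 10
pos = nodes[nodes] + 16 + nodes * pos
pos = p[p] + (15 + 0) + pos // pos
process(10)
p = 26 != 10
pos = 6
for p in nodes:
    p += 18 - 28
    if 13 >= 17:
        nodes = 40
        pos = 33 > nodes
pos *= nodes % pos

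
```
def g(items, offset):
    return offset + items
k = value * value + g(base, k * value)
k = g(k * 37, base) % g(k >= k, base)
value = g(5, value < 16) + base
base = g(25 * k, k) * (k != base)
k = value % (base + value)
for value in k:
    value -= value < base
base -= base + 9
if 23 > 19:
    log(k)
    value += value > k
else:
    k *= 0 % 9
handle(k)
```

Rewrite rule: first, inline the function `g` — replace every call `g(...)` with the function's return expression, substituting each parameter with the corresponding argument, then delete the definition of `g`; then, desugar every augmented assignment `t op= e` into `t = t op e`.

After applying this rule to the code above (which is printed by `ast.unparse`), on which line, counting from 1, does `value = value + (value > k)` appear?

11

Transformed code:
k = value * value + (k * value + base)
k = (base + k * 37) % (base + (k >= k))
value = (value < 16) + 5 + base
base = (k + 25 * k) * (k != base)
k = value % (base + value)
for value in k:
    value = value - (value < base)
base = base - (base + 9)
if 23 > 19:
    log(k)
    value = value + (value > k)
else:
    k = k * (0 % 9)
handle(k)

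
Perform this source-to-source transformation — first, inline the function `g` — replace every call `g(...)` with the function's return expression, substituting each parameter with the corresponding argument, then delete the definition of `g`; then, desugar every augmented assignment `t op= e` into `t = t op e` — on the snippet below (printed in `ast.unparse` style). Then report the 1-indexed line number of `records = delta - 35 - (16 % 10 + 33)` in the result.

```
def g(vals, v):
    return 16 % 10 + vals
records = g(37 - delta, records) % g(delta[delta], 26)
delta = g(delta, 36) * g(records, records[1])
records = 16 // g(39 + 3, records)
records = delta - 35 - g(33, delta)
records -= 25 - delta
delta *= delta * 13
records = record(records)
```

Transformed code:
records = (16 % 10 + (37 - delta)) % (16 % 10 + delta[delta])
delta = (16 % 10 + delta) * (16 % 10 + records)
records = 16 // (16 % 10 + (39 + 3))
records = delta - 35 - (16 % 10 + 33)
records = records - (25 - delta)
delta = delta * (delta * 13)
records = record(records)

4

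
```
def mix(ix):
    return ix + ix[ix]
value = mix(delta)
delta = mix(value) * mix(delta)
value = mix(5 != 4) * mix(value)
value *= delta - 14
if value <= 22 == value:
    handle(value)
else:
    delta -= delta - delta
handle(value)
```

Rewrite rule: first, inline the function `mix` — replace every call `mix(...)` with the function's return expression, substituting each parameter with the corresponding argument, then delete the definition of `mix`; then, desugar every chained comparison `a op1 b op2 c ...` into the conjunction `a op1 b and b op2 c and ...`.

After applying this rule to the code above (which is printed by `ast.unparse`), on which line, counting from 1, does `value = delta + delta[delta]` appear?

Transformed code:
value = delta + delta[delta]
delta = (value + value[value]) * (delta + delta[delta])
value = ((5 != 4) + (5 != 4)[5 != 4]) * (value + value[value])
value *= delta - 14
if value <= 22 and 22 == value:
    handle(value)
else:
    delta -= delta - delta
handle(value)

1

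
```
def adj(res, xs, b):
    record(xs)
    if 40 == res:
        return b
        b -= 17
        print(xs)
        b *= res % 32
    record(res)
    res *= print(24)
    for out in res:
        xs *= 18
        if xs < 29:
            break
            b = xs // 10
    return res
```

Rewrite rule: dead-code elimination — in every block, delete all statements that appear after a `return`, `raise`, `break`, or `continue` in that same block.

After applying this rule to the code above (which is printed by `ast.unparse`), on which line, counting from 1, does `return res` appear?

Transformed code:
def adj(res, xs, b):
    record(xs)
    if 40 == res:
        return b
    record(res)
    res *= print(24)
    for out in res:
        xs *= 18
        if xs < 29:
            break
    return res

11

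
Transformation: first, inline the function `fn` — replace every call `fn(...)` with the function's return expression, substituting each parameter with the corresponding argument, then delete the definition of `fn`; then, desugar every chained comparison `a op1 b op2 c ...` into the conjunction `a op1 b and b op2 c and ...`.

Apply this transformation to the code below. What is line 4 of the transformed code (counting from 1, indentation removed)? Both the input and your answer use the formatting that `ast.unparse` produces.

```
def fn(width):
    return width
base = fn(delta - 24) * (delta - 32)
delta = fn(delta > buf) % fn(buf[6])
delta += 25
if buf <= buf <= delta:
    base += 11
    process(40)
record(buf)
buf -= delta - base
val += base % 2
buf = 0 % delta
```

if buf <= buf and buf <= delta:

Transformed code:
base = (delta - 24) * (delta - 32)
delta = (delta > buf) % buf[6]
delta += 25
if buf <= buf and buf <= delta:
    base += 11
    process(40)
record(buf)
buf -= delta - base
val += base % 2
buf = 0 % delta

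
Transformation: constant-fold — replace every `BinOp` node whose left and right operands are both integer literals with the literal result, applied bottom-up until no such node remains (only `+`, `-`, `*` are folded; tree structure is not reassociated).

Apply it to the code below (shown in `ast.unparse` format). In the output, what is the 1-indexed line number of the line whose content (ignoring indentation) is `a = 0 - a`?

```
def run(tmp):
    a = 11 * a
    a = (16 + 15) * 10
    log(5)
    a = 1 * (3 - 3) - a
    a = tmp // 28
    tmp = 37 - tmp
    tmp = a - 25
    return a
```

5

Transformed code:
def run(tmp):
    a = 11 * a
    a = 310
    log(5)
    a = 0 - a
    a = tmp // 28
    tmp = 37 - tmp
    tmp = a - 25
    return a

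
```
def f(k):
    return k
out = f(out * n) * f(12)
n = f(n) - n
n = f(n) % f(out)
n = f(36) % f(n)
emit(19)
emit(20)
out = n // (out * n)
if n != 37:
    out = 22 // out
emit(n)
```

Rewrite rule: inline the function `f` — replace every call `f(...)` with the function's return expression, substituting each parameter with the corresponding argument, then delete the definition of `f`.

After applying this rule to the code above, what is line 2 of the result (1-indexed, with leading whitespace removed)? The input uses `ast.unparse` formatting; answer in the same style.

Transformed code:
out = out * n * 12
n = n - n
n = n % out
n = 36 % n
emit(19)
emit(20)
out = n // (out * n)
if n != 37:
    out = 22 // out
emit(n)

n = n - n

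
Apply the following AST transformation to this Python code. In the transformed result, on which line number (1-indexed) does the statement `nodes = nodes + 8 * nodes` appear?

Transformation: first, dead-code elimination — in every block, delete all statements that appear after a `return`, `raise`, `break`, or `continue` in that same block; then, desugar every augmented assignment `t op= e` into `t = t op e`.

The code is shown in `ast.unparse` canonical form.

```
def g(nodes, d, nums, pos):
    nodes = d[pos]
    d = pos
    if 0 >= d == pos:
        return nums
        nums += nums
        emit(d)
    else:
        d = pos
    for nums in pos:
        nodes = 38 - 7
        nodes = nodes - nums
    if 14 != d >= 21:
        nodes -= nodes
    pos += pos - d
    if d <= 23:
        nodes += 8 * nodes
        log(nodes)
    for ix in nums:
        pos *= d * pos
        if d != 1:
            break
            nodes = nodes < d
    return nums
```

Transformed code:
def g(nodes, d, nums, pos):
    nodes = d[pos]
    d = pos
    if 0 >= d == pos:
        return nums
    else:
        d = pos
    for nums in pos:
        nodes = 38 - 7
        nodes = nodes - nums
    if 14 != d >= 21:
        nodes = nodes - nodes
    pos = pos + (pos - d)
    if d <= 23:
        nodes = nodes + 8 * nodes
        log(nodes)
    for ix in nums:
        pos = pos * (d * pos)
        if d != 1:
            break
    return nums

15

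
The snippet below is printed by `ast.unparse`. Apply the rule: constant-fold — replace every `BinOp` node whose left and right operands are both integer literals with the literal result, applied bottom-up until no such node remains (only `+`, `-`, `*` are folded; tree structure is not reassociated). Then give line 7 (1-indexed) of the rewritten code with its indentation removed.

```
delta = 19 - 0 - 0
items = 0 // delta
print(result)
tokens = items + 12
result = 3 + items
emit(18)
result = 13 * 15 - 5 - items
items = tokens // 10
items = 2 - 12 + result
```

Transformed code:
delta = 19
items = 0 // delta
print(result)
tokens = items + 12
result = 3 + items
emit(18)
result = 190 - items
items = tokens // 10
items = -10 + result

result = 190 - items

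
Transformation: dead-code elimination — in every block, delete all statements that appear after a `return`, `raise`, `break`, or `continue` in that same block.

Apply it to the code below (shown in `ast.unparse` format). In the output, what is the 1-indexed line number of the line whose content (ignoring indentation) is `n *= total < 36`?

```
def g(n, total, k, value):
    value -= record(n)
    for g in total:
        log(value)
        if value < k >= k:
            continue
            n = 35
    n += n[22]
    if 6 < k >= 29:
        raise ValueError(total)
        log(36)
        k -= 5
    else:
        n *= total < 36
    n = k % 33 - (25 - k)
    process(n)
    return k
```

Transformed code:
def g(n, total, k, value):
    value -= record(n)
    for g in total:
        log(value)
        if value < k >= k:
            continue
    n += n[22]
    if 6 < k >= 29:
        raise ValueError(total)
    else:
        n *= total < 36
    n = k % 33 - (25 - k)
    process(n)
    return k

11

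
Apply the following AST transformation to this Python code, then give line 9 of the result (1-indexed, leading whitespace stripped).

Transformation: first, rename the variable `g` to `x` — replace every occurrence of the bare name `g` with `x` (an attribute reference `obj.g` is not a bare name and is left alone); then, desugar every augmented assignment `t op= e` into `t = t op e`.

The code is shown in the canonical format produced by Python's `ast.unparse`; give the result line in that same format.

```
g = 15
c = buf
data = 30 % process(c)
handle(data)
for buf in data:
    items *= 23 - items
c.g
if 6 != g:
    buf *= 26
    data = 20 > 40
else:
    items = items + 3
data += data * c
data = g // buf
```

Transformed code:
x = 15
c = buf
data = 30 % process(c)
handle(data)
for buf in data:
    items = items * (23 - items)
c.g
if 6 != x:
    buf = buf * 26
    data = 20 > 40
else:
    items = items + 3
data = data + data * c
data = x // buf

buf = buf * 26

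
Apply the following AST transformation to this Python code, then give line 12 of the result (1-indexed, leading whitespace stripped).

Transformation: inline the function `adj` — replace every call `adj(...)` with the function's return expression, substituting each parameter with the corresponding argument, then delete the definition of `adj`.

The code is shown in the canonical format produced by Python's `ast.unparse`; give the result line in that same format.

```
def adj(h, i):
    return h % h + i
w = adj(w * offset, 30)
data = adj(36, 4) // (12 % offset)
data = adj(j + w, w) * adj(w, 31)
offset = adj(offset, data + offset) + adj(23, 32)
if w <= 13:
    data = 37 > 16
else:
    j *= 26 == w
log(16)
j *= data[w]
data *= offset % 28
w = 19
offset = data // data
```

Transformed code:
w = w * offset % (w * offset) + 30
data = (36 % 36 + 4) // (12 % offset)
data = ((j + w) % (j + w) + w) * (w % w + 31)
offset = offset % offset + (data + offset) + (23 % 23 + 32)
if w <= 13:
    data = 37 > 16
else:
    j *= 26 == w
log(16)
j *= data[w]
data *= offset % 28
w = 19
offset = data // data

w = 19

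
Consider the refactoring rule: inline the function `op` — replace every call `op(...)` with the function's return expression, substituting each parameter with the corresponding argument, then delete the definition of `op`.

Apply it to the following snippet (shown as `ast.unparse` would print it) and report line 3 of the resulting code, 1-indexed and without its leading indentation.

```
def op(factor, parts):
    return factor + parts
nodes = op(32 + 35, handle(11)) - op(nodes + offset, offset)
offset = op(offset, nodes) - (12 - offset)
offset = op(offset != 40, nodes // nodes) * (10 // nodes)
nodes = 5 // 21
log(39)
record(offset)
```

offset = ((offset != 40) + nodes // nodes) * (10 // nodes)

Transformed code:
nodes = 32 + 35 + handle(11) - (nodes + offset + offset)
offset = offset + nodes - (12 - offset)
offset = ((offset != 40) + nodes // nodes) * (10 // nodes)
nodes = 5 // 21
log(39)
record(offset)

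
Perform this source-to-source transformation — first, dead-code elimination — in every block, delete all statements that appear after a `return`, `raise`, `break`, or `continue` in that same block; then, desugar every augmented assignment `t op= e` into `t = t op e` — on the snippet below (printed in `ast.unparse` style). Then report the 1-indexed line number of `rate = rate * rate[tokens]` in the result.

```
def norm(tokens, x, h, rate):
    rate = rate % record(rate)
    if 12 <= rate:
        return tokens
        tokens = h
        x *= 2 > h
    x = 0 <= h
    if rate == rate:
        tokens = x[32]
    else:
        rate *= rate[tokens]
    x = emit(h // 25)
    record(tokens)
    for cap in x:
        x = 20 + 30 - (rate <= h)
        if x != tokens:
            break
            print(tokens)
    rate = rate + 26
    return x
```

9

Transformed code:
def norm(tokens, x, h, rate):
    rate = rate % record(rate)
    if 12 <= rate:
        return tokens
    x = 0 <= h
    if rate == rate:
        tokens = x[32]
    else:
        rate = rate * rate[tokens]
    x = emit(h // 25)
    record(tokens)
    for cap in x:
        x = 20 + 30 - (rate <= h)
        if x != tokens:
            break
    rate = rate + 26
    return x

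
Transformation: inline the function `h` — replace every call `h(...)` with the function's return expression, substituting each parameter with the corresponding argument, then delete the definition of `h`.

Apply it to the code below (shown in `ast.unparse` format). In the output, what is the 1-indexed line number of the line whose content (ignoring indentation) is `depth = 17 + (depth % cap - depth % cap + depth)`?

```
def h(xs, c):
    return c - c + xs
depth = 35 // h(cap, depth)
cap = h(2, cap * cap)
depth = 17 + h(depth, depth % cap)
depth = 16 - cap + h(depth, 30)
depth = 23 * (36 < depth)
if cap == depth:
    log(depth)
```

Transformed code:
depth = 35 // (depth - depth + cap)
cap = cap * cap - cap * cap + 2
depth = 17 + (depth % cap - depth % cap + depth)
depth = 16 - cap + (30 - 30 + depth)
depth = 23 * (36 < depth)
if cap == depth:
    log(depth)

3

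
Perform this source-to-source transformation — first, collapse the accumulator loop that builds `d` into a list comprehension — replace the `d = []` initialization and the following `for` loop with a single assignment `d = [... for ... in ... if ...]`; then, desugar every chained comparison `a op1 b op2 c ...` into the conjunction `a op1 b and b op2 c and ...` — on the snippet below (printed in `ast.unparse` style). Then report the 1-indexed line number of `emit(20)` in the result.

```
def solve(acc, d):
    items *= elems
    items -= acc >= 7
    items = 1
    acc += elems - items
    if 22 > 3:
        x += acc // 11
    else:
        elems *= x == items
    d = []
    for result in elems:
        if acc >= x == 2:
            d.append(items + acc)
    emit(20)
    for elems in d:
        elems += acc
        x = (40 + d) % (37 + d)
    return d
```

Transformed code:
def solve(acc, d):
    items *= elems
    items -= acc >= 7
    items = 1
    acc += elems - items
    if 22 > 3:
        x += acc // 11
    else:
        elems *= x == items
    d = [items + acc for result in elems if acc >= x and x == 2]
    emit(20)
    for elems in d:
        elems += acc
        x = (40 + d) % (37 + d)
    return d

11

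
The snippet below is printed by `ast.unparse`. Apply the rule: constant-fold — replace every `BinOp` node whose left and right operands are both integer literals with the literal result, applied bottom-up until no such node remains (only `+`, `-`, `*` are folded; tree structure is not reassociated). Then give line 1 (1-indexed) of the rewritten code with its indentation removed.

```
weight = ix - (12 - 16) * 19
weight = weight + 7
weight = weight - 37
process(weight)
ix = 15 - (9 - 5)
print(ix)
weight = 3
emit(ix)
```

weight = ix - -76

Transformed code:
weight = ix - -76
weight = weight + 7
weight = weight - 37
process(weight)
ix = 11
print(ix)
weight = 3
emit(ix)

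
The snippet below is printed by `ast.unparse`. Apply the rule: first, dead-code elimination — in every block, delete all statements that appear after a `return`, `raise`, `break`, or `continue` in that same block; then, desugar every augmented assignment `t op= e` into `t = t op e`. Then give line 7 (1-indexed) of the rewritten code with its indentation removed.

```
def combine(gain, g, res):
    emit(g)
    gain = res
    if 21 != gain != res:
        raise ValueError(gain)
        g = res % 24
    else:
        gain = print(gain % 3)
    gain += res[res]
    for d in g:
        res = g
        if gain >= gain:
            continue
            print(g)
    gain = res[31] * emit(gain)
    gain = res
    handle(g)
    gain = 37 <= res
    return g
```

Transformed code:
def combine(gain, g, res):
    emit(g)
    gain = res
    if 21 != gain != res:
        raise ValueError(gain)
    else:
        gain = print(gain % 3)
    gain = gain + res[res]
    for d in g:
        res = g
        if gain >= gain:
            continue
    gain = res[31] * emit(gain)
    gain = res
    handle(g)
    gain = 37 <= res
    return g

gain = print(gain % 3)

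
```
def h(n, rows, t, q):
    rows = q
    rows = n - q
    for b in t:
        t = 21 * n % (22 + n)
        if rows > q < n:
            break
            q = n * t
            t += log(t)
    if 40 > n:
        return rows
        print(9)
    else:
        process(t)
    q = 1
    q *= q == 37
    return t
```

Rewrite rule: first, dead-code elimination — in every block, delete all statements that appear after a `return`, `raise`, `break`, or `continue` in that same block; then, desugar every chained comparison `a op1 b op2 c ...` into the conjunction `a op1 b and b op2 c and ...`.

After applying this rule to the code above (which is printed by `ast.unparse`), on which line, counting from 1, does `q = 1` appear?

12

Transformed code:
def h(n, rows, t, q):
    rows = q
    rows = n - q
    for b in t:
        t = 21 * n % (22 + n)
        if rows > q and q < n:
            break
    if 40 > n:
        return rows
    else:
        process(t)
    q = 1
    q *= q == 37
    return t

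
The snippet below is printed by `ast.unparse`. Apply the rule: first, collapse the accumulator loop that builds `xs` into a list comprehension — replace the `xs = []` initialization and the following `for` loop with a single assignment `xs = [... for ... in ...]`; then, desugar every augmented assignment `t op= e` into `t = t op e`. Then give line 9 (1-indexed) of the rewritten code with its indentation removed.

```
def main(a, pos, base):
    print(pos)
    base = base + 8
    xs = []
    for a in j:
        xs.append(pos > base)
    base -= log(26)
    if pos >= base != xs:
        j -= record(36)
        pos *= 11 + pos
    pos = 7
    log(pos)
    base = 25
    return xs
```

pos = 7

Transformed code:
def main(a, pos, base):
    print(pos)
    base = base + 8
    xs = [pos > base for a in j]
    base = base - log(26)
    if pos >= base != xs:
        j = j - record(36)
        pos = pos * (11 + pos)
    pos = 7
    log(pos)
    base = 25
    return xs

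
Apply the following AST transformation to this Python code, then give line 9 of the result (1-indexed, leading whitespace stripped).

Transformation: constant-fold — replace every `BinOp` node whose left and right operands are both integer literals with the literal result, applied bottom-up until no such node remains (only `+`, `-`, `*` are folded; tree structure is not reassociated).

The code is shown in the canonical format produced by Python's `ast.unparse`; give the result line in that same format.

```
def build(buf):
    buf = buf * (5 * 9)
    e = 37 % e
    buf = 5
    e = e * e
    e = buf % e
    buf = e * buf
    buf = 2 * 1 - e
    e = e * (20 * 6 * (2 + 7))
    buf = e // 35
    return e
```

Transformed code:
def build(buf):
    buf = buf * 45
    e = 37 % e
    buf = 5
    e = e * e
    e = buf % e
    buf = e * buf
    buf = 2 - e
    e = e * 1080
    buf = e // 35
    return e

e = e * 1080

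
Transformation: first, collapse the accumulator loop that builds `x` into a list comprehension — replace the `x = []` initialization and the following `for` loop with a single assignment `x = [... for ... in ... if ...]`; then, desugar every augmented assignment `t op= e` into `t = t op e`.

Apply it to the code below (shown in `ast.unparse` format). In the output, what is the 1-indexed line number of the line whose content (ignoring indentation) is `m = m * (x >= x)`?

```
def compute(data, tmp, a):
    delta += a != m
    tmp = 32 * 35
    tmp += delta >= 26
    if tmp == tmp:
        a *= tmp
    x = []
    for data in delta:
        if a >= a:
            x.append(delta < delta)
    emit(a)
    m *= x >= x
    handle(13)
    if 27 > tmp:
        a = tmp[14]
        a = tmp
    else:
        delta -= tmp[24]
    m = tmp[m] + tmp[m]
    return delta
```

Transformed code:
def compute(data, tmp, a):
    delta = delta + (a != m)
    tmp = 32 * 35
    tmp = tmp + (delta >= 26)
    if tmp == tmp:
        a = a * tmp
    x = [delta < delta for data in delta if a >= a]
    emit(a)
    m = m * (x >= x)
    handle(13)
    if 27 > tmp:
        a = tmp[14]
        a = tmp
    else:
        delta = delta - tmp[24]
    m = tmp[m] + tmp[m]
    return delta

9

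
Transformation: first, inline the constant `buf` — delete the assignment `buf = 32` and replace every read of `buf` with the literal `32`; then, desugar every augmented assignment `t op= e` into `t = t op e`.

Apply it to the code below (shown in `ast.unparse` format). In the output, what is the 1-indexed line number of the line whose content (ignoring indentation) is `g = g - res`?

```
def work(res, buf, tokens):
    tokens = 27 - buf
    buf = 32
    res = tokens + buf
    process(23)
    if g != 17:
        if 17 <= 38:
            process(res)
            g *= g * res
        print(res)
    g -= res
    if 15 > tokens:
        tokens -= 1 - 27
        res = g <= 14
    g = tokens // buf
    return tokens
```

10

Transformed code:
def work(res, buf, tokens):
    tokens = 27 - 32
    res = tokens + 32
    process(23)
    if g != 17:
        if 17 <= 38:
            process(res)
            g = g * (g * res)
        print(res)
    g = g - res
    if 15 > tokens:
        tokens = tokens - (1 - 27)
        res = g <= 14
    g = tokens // 32
    return tokens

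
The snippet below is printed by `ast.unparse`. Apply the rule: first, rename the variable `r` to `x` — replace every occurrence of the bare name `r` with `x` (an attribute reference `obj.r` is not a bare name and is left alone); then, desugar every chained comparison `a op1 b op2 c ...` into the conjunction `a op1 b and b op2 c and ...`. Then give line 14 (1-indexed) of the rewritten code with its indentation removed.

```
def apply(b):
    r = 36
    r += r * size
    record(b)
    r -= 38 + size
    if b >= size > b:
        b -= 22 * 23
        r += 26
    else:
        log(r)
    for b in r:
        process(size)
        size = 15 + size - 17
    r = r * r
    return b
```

Transformed code:
def apply(b):
    x = 36
    x += x * size
    record(b)
    x -= 38 + size
    if b >= size and size > b:
        b -= 22 * 23
        x += 26
    else:
        log(x)
    for b in x:
        process(size)
        size = 15 + size - 17
    x = x * x
    return b

x = x * x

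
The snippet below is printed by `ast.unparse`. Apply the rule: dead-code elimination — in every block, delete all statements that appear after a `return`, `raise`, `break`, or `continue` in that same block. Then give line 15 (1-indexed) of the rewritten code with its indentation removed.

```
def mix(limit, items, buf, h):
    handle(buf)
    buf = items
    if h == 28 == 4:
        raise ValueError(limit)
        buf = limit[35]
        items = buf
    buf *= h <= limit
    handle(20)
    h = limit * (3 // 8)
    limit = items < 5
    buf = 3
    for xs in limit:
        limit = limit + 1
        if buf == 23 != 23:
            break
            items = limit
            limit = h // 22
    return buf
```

Transformed code:
def mix(limit, items, buf, h):
    handle(buf)
    buf = items
    if h == 28 == 4:
        raise ValueError(limit)
    buf *= h <= limit
    handle(20)
    h = limit * (3 // 8)
    limit = items < 5
    buf = 3
    for xs in limit:
        limit = limit + 1
        if buf == 23 != 23:
            break
    return buf

return buf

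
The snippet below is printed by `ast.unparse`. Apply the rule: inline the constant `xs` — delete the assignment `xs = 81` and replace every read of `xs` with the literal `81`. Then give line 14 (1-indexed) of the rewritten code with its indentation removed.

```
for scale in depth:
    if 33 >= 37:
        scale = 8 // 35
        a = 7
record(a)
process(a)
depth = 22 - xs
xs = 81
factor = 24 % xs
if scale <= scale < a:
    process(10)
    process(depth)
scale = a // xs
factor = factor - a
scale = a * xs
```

scale = a * 81

Transformed code:
for scale in depth:
    if 33 >= 37:
        scale = 8 // 35
        a = 7
record(a)
process(a)
depth = 22 - 81
factor = 24 % 81
if scale <= scale < a:
    process(10)
    process(depth)
scale = a // 81
factor = factor - a
scale = a * 81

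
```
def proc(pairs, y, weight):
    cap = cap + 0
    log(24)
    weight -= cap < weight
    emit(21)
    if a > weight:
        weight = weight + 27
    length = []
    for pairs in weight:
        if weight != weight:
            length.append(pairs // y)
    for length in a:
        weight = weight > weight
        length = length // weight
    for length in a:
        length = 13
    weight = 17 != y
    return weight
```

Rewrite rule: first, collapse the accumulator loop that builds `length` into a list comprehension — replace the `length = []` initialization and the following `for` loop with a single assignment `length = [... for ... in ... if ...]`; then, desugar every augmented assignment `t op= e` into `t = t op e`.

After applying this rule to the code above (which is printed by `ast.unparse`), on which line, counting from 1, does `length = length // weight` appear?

Transformed code:
def proc(pairs, y, weight):
    cap = cap + 0
    log(24)
    weight = weight - (cap < weight)
    emit(21)
    if a > weight:
        weight = weight + 27
    length = [pairs // y for pairs in weight if weight != weight]
    for length in a:
        weight = weight > weight
        length = length // weight
    for length in a:
        length = 13
    weight = 17 != y
    return weight

11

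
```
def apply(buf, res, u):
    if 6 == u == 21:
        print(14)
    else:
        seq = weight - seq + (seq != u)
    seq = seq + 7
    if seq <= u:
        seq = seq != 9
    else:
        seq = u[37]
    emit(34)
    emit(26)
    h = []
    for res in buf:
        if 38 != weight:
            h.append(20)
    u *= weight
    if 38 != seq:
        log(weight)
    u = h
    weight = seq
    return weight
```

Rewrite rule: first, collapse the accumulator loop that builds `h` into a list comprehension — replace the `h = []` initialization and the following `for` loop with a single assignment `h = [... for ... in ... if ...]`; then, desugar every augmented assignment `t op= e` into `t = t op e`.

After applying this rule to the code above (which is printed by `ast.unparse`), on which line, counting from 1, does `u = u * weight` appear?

Transformed code:
def apply(buf, res, u):
    if 6 == u == 21:
        print(14)
    else:
        seq = weight - seq + (seq != u)
    seq = seq + 7
    if seq <= u:
        seq = seq != 9
    else:
        seq = u[37]
    emit(34)
    emit(26)
    h = [20 for res in buf if 38 != weight]
    u = u * weight
    if 38 != seq:
        log(weight)
    u = h
    weight = seq
    return weight

14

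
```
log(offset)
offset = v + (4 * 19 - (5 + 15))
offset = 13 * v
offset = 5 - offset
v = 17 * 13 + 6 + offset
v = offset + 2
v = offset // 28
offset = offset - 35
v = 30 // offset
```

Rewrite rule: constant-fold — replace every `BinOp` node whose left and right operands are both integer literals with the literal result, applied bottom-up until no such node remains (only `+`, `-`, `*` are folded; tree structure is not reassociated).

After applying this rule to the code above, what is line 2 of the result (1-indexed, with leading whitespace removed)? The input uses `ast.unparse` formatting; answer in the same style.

Transformed code:
log(offset)
offset = v + 56
offset = 13 * v
offset = 5 - offset
v = 227 + offset
v = offset + 2
v = offset // 28
offset = offset - 35
v = 30 // offset

offset = v + 56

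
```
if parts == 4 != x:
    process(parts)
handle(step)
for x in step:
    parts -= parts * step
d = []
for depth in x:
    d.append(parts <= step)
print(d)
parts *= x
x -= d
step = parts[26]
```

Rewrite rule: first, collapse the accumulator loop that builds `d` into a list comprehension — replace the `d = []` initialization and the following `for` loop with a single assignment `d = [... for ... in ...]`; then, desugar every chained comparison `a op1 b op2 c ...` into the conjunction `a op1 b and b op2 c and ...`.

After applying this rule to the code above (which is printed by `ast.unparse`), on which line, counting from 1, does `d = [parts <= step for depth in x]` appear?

Transformed code:
if parts == 4 and 4 != x:
    process(parts)
handle(step)
for x in step:
    parts -= parts * step
d = [parts <= step for depth in x]
print(d)
parts *= x
x -= d
step = parts[26]

6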